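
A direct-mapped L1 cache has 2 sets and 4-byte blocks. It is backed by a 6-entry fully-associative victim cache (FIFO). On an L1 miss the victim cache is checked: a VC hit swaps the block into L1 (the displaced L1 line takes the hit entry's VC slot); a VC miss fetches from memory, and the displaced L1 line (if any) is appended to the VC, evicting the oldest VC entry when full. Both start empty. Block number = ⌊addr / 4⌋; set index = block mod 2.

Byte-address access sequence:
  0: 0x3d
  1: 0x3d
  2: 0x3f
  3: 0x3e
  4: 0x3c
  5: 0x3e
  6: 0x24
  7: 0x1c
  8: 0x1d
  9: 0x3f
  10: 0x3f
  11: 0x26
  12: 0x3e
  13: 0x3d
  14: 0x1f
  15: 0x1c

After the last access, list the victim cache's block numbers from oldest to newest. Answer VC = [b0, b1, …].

VC = [15, 9]

0: 0x3d (blk 15, set 1) → MISS  vc=[]
1: 0x3d (blk 15, set 1) → L1-HIT  vc=[]
2: 0x3f (blk 15, set 1) → L1-HIT  vc=[]
3: 0x3e (blk 15, set 1) → L1-HIT  vc=[]
4: 0x3c (blk 15, set 1) → L1-HIT  vc=[]
5: 0x3e (blk 15, set 1) → L1-HIT  vc=[]
6: 0x24 (blk 9, set 1) → MISS  vc=[15]
7: 0x1c (blk 7, set 1) → MISS  vc=[15, 9]
8: 0x1d (blk 7, set 1) → L1-HIT  vc=[15, 9]
9: 0x3f (blk 15, set 1) → VC-HIT  vc=[7, 9]
10: 0x3f (blk 15, set 1) → L1-HIT  vc=[7, 9]
11: 0x26 (blk 9, set 1) → VC-HIT  vc=[7, 15]
12: 0x3e (blk 15, set 1) → VC-HIT  vc=[7, 9]
13: 0x3d (blk 15, set 1) → L1-HIT  vc=[7, 9]
14: 0x1f (blk 7, set 1) → VC-HIT  vc=[15, 9]
15: 0x1c (blk 7, set 1) → L1-HIT  vc=[15, 9]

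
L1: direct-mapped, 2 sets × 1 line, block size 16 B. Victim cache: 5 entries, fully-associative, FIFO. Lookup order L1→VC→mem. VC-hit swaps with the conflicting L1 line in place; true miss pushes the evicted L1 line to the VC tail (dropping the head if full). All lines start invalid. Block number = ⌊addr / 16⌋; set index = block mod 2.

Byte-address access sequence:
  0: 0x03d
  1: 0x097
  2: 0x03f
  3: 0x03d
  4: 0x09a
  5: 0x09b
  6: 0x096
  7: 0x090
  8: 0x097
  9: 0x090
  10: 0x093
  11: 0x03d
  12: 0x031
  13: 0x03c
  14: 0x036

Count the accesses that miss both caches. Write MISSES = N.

MISSES = 2

  [0] addr=0x3d blk=3 s=1: MISS | VC []
  [1] addr=0x97 blk=9 s=1: MISS | VC [3]
  [2] addr=0x3f blk=3 s=1: VC-HIT | VC [9]
  [3] addr=0x3d blk=3 s=1: L1-HIT | VC [9]
  [4] addr=0x9a blk=9 s=1: VC-HIT | VC [3]
  [5] addr=0x9b blk=9 s=1: L1-HIT | VC [3]
  [6] addr=0x96 blk=9 s=1: L1-HIT | VC [3]
  [7] addr=0x90 blk=9 s=1: L1-HIT | VC [3]
  [8] addr=0x97 blk=9 s=1: L1-HIT | VC [3]
  [9] addr=0x90 blk=9 s=1: L1-HIT | VC [3]
  [10] addr=0x93 blk=9 s=1: L1-HIT | VC [3]
  [11] addr=0x3d blk=3 s=1: VC-HIT | VC [9]
  [12] addr=0x31 blk=3 s=1: L1-HIT | VC [9]
  [13] addr=0x3c blk=3 s=1: L1-HIT | VC [9]
  [14] addr=0x36 blk=3 s=1: L1-HIT | VC [9]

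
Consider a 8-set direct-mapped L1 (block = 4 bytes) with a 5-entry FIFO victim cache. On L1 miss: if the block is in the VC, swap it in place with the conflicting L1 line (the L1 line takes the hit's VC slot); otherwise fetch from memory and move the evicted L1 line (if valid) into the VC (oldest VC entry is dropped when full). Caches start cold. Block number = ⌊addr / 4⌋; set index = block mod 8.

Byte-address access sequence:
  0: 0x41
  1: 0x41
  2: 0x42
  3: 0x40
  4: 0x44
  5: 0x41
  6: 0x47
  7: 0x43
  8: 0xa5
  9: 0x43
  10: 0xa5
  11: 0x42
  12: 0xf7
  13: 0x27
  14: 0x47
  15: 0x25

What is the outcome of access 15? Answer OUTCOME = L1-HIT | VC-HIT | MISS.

OUTCOME = VC-HIT

0: 0x41 (blk 16, set 0) → MISS  vc=[]
1: 0x41 (blk 16, set 0) → L1-HIT  vc=[]
2: 0x42 (blk 16, set 0) → L1-HIT  vc=[]
3: 0x40 (blk 16, set 0) → L1-HIT  vc=[]
4: 0x44 (blk 17, set 1) → MISS  vc=[]
5: 0x41 (blk 16, set 0) → L1-HIT  vc=[]
6: 0x47 (blk 17, set 1) → L1-HIT  vc=[]
7: 0x43 (blk 16, set 0) → L1-HIT  vc=[]
8: 0xa5 (blk 41, set 1) → MISS  vc=[17]
9: 0x43 (blk 16, set 0) → L1-HIT  vc=[17]
10: 0xa5 (blk 41, set 1) → L1-HIT  vc=[17]
11: 0x42 (blk 16, set 0) → L1-HIT  vc=[17]
12: 0xf7 (blk 61, set 5) → MISS  vc=[17]
13: 0x27 (blk 9, set 1) → MISS  vc=[17, 41]
14: 0x47 (blk 17, set 1) → VC-HIT  vc=[9, 41]
15: 0x25 (blk 9, set 1) → VC-HIT  vc=[17, 41]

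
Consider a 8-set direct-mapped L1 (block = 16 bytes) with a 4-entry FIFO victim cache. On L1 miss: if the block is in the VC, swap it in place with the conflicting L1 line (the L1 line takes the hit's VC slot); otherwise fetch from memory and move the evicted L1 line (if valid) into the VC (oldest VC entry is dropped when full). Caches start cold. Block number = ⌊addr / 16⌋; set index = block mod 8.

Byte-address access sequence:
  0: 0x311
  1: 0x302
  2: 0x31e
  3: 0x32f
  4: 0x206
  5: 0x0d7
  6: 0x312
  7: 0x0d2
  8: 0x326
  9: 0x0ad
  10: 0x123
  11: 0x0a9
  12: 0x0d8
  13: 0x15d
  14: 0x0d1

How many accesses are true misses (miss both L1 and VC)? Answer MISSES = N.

MISSES = 8

  [0] addr=0x311 blk=49 s=1: MISS | VC []
  [1] addr=0x302 blk=48 s=0: MISS | VC []
  [2] addr=0x31e blk=49 s=1: L1-HIT | VC []
  [3] addr=0x32f blk=50 s=2: MISS | VC []
  [4] addr=0x206 blk=32 s=0: MISS | VC [48]
  [5] addr=0xd7 blk=13 s=5: MISS | VC [48]
  [6] addr=0x312 blk=49 s=1: L1-HIT | VC [48]
  [7] addr=0xd2 blk=13 s=5: L1-HIT | VC [48]
  [8] addr=0x326 blk=50 s=2: L1-HIT | VC [48]
  [9] addr=0xad blk=10 s=2: MISS | VC [48, 50]
  [10] addr=0x123 blk=18 s=2: MISS | VC [48, 50, 10]
  [11] addr=0xa9 blk=10 s=2: VC-HIT | VC [48, 50, 18]
  [12] addr=0xd8 blk=13 s=5: L1-HIT | VC [48, 50, 18]
  [13] addr=0x15d blk=21 s=5: MISS | VC [48, 50, 18, 13]
  [14] addr=0xd1 blk=13 s=5: VC-HIT | VC [48, 50, 18, 21]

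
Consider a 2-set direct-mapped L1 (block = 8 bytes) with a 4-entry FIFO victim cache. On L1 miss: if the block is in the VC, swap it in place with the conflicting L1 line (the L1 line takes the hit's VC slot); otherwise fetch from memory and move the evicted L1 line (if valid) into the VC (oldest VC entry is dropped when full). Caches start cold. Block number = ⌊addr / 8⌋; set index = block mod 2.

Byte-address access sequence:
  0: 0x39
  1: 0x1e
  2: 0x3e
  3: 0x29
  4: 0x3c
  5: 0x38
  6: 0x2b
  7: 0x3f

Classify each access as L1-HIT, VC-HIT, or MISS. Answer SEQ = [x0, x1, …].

  [0] addr=0x39 blk=7 s=1: MISS | VC []
  [1] addr=0x1e blk=3 s=1: MISS | VC [7]
  [2] addr=0x3e blk=7 s=1: VC-HIT | VC [3]
  [3] addr=0x29 blk=5 s=1: MISS | VC [3, 7]
  [4] addr=0x3c blk=7 s=1: VC-HIT | VC [3, 5]
  [5] addr=0x38 blk=7 s=1: L1-HIT | VC [3, 5]
  [6] addr=0x2b blk=5 s=1: VC-HIT | VC [3, 7]
  [7] addr=0x3f blk=7 s=1: VC-HIT | VC [3, 5]

SEQ = [MISS, MISS, VC-HIT, MISS, VC-HIT, L1-HIT, VC-HIT, VC-HIT]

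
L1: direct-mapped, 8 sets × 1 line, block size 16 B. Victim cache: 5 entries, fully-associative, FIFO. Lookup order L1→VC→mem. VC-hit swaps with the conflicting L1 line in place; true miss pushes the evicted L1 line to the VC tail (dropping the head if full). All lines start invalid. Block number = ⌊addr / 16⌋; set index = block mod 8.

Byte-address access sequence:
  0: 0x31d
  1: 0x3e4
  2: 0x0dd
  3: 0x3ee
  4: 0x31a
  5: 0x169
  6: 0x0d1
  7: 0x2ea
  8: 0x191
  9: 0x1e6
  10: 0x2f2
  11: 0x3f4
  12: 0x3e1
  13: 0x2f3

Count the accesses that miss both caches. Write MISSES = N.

MISSES = 9

#0 0x31d→b49/s1 MISS; vc=[]
#1 0x3e4→b62/s6 MISS; vc=[]
#2 0xdd→b13/s5 MISS; vc=[]
#3 0x3ee→b62/s6 L1-HIT; vc=[]
#4 0x31a→b49/s1 L1-HIT; vc=[]
#5 0x169→b22/s6 MISS; vc=[62]
#6 0xd1→b13/s5 L1-HIT; vc=[62]
#7 0x2ea→b46/s6 MISS; vc=[62,22]
#8 0x191→b25/s1 MISS; vc=[62,22,49]
#9 0x1e6→b30/s6 MISS; vc=[62,22,49,46]
#10 0x2f2→b47/s7 MISS; vc=[62,22,49,46]
#11 0x3f4→b63/s7 MISS; vc=[62,22,49,46,47]
#12 0x3e1→b62/s6 VC-HIT; vc=[30,22,49,46,47]
#13 0x2f3→b47/s7 VC-HIT; vc=[30,22,49,46,63]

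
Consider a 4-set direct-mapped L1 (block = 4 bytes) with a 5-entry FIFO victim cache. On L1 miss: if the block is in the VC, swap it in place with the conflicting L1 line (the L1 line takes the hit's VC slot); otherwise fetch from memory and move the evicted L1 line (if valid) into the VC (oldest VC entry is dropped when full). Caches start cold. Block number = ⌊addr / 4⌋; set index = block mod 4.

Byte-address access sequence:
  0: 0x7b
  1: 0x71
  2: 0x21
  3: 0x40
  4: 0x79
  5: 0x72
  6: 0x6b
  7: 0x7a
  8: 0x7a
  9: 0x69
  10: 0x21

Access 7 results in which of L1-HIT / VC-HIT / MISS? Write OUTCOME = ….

OUTCOME = VC-HIT

  [0] addr=0x7b blk=30 s=2: MISS | VC []
  [1] addr=0x71 blk=28 s=0: MISS | VC []
  [2] addr=0x21 blk=8 s=0: MISS | VC [28]
  [3] addr=0x40 blk=16 s=0: MISS | VC [28, 8]
  [4] addr=0x79 blk=30 s=2: L1-HIT | VC [28, 8]
  [5] addr=0x72 blk=28 s=0: VC-HIT | VC [16, 8]
  [6] addr=0x6b blk=26 s=2: MISS | VC [16, 8, 30]
  [7] addr=0x7a blk=30 s=2: VC-HIT | VC [16, 8, 26]
  [8] addr=0x7a blk=30 s=2: L1-HIT | VC [16, 8, 26]
  [9] addr=0x69 blk=26 s=2: VC-HIT | VC [16, 8, 30]
  [10] addr=0x21 blk=8 s=0: VC-HIT | VC [16, 28, 30]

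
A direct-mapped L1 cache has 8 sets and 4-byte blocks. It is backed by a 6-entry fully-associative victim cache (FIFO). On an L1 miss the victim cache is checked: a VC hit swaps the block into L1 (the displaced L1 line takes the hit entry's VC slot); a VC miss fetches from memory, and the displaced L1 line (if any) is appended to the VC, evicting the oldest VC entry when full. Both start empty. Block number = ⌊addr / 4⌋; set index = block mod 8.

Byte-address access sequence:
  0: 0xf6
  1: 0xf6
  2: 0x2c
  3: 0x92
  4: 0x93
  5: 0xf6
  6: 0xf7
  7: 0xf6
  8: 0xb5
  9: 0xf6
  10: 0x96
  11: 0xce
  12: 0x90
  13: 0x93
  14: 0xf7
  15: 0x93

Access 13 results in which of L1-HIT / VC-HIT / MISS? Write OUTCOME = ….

#0 0xf6→b61/s5 MISS; vc=[]
#1 0xf6→b61/s5 L1-HIT; vc=[]
#2 0x2c→b11/s3 MISS; vc=[]
#3 0x92→b36/s4 MISS; vc=[]
#4 0x93→b36/s4 L1-HIT; vc=[]
#5 0xf6→b61/s5 L1-HIT; vc=[]
#6 0xf7→b61/s5 L1-HIT; vc=[]
#7 0xf6→b61/s5 L1-HIT; vc=[]
#8 0xb5→b45/s5 MISS; vc=[61]
#9 0xf6→b61/s5 VC-HIT; vc=[45]
#10 0x96→b37/s5 MISS; vc=[45,61]
#11 0xce→b51/s3 MISS; vc=[45,61,11]
#12 0x90→b36/s4 L1-HIT; vc=[45,61,11]
#13 0x93→b36/s4 L1-HIT; vc=[45,61,11]
#14 0xf7→b61/s5 VC-HIT; vc=[45,37,11]
#15 0x93→b36/s4 L1-HIT; vc=[45,37,11]

OUTCOME = L1-HIT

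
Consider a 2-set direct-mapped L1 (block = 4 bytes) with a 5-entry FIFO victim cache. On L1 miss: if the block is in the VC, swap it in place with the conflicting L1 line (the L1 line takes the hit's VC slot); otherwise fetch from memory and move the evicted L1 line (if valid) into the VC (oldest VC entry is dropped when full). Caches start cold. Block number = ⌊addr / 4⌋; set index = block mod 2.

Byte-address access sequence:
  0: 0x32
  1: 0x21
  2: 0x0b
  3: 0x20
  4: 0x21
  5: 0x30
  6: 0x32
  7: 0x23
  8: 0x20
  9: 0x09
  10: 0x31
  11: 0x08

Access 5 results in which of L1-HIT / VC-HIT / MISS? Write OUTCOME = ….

  [0] addr=0x32 blk=12 s=0: MISS | VC []
  [1] addr=0x21 blk=8 s=0: MISS | VC [12]
  [2] addr=0xb blk=2 s=0: MISS | VC [12, 8]
  [3] addr=0x20 blk=8 s=0: VC-HIT | VC [12, 2]
  [4] addr=0x21 blk=8 s=0: L1-HIT | VC [12, 2]
  [5] addr=0x30 blk=12 s=0: VC-HIT | VC [8, 2]
  [6] addr=0x32 blk=12 s=0: L1-HIT | VC [8, 2]
  [7] addr=0x23 blk=8 s=0: VC-HIT | VC [12, 2]
  [8] addr=0x20 blk=8 s=0: L1-HIT | VC [12, 2]
  [9] addr=0x9 blk=2 s=0: VC-HIT | VC [12, 8]
  [10] addr=0x31 blk=12 s=0: VC-HIT | VC [2, 8]
  [11] addr=0x8 blk=2 s=0: VC-HIT | VC [12, 8]

OUTCOME = VC-HIT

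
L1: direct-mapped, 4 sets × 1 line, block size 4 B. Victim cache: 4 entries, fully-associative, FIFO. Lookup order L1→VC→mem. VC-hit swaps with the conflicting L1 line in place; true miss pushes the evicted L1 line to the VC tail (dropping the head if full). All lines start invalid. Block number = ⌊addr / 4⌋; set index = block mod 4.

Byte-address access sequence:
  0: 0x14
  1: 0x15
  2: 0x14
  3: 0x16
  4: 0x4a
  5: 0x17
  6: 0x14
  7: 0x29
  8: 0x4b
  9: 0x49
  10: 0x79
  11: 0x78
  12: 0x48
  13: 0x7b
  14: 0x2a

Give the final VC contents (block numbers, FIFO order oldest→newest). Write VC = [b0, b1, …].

VC = [30, 18]

#0 0x14→b5/s1 MISS; vc=[]
#1 0x15→b5/s1 L1-HIT; vc=[]
#2 0x14→b5/s1 L1-HIT; vc=[]
#3 0x16→b5/s1 L1-HIT; vc=[]
#4 0x4a→b18/s2 MISS; vc=[]
#5 0x17→b5/s1 L1-HIT; vc=[]
#6 0x14→b5/s1 L1-HIT; vc=[]
#7 0x29→b10/s2 MISS; vc=[18]
#8 0x4b→b18/s2 VC-HIT; vc=[10]
#9 0x49→b18/s2 L1-HIT; vc=[10]
#10 0x79→b30/s2 MISS; vc=[10,18]
#11 0x78→b30/s2 L1-HIT; vc=[10,18]
#12 0x48→b18/s2 VC-HIT; vc=[10,30]
#13 0x7b→b30/s2 VC-HIT; vc=[10,18]
#14 0x2a→b10/s2 VC-HIT; vc=[30,18]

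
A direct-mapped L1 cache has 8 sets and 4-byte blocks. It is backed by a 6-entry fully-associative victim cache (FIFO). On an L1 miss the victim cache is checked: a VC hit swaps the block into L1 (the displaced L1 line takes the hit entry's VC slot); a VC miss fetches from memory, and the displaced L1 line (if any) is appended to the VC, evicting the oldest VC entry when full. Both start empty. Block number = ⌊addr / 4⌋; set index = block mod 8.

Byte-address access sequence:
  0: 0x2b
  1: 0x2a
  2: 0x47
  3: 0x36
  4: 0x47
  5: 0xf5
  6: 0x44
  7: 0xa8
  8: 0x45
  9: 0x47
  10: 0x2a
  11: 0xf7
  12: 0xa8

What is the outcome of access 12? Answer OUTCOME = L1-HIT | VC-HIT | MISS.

  [0] addr=0x2b blk=10 s=2: MISS | VC []
  [1] addr=0x2a blk=10 s=2: L1-HIT | VC []
  [2] addr=0x47 blk=17 s=1: MISS | VC []
  [3] addr=0x36 blk=13 s=5: MISS | VC []
  [4] addr=0x47 blk=17 s=1: L1-HIT | VC []
  [5] addr=0xf5 blk=61 s=5: MISS | VC [13]
  [6] addr=0x44 blk=17 s=1: L1-HIT | VC [13]
  [7] addr=0xa8 blk=42 s=2: MISS | VC [13, 10]
  [8] addr=0x45 blk=17 s=1: L1-HIT | VC [13, 10]
  [9] addr=0x47 blk=17 s=1: L1-HIT | VC [13, 10]
  [10] addr=0x2a blk=10 s=2: VC-HIT | VC [13, 42]
  [11] addr=0xf7 blk=61 s=5: L1-HIT | VC [13, 42]
  [12] addr=0xa8 blk=42 s=2: VC-HIT | VC [13, 10]

OUTCOME = VC-HIT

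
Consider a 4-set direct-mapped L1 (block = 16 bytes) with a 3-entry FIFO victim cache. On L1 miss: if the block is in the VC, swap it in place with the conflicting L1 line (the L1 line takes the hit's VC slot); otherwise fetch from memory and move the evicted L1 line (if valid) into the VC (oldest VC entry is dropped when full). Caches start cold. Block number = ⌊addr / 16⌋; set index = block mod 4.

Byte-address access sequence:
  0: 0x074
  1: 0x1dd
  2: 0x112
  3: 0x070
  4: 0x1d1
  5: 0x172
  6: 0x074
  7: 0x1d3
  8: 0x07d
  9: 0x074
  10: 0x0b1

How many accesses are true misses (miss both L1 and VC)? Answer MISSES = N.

MISSES = 5

0: 0x74 (blk 7, set 3) → MISS  vc=[]
1: 0x1dd (blk 29, set 1) → MISS  vc=[]
2: 0x112 (blk 17, set 1) → MISS  vc=[29]
3: 0x70 (blk 7, set 3) → L1-HIT  vc=[29]
4: 0x1d1 (blk 29, set 1) → VC-HIT  vc=[17]
5: 0x172 (blk 23, set 3) → MISS  vc=[17, 7]
6: 0x74 (blk 7, set 3) → VC-HIT  vc=[17, 23]
7: 0x1d3 (blk 29, set 1) → L1-HIT  vc=[17, 23]
8: 0x7d (blk 7, set 3) → L1-HIT  vc=[17, 23]
9: 0x74 (blk 7, set 3) → L1-HIT  vc=[17, 23]
10: 0xb1 (blk 11, set 3) → MISS  vc=[17, 23, 7]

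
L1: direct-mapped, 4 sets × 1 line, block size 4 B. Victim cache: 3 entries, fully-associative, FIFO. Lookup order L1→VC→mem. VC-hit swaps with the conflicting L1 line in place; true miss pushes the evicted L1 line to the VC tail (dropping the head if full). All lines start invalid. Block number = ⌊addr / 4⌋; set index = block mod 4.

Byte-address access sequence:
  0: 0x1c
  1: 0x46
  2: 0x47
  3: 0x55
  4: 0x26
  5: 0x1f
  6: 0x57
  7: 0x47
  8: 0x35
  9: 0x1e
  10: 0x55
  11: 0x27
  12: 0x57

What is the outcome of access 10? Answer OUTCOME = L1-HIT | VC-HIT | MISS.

OUTCOME = VC-HIT

#0 0x1c→b7/s3 MISS; vc=[]
#1 0x46→b17/s1 MISS; vc=[]
#2 0x47→b17/s1 L1-HIT; vc=[]
#3 0x55→b21/s1 MISS; vc=[17]
#4 0x26→b9/s1 MISS; vc=[17,21]
#5 0x1f→b7/s3 L1-HIT; vc=[17,21]
#6 0x57→b21/s1 VC-HIT; vc=[17,9]
#7 0x47→b17/s1 VC-HIT; vc=[21,9]
#8 0x35→b13/s1 MISS; vc=[21,9,17]
#9 0x1e→b7/s3 L1-HIT; vc=[21,9,17]
#10 0x55→b21/s1 VC-HIT; vc=[13,9,17]
#11 0x27→b9/s1 VC-HIT; vc=[13,21,17]
#12 0x57→b21/s1 VC-HIT; vc=[13,9,17]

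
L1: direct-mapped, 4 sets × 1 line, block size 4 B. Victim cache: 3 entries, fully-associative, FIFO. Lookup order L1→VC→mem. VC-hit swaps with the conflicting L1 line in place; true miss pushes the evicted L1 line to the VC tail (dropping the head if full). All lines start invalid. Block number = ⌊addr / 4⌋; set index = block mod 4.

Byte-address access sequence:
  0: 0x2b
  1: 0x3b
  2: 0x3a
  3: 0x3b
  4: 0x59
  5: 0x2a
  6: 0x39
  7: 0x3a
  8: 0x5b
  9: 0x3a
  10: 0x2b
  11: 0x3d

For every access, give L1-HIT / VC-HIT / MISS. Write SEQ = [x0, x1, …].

#0 0x2b→b10/s2 MISS; vc=[]
#1 0x3b→b14/s2 MISS; vc=[10]
#2 0x3a→b14/s2 L1-HIT; vc=[10]
#3 0x3b→b14/s2 L1-HIT; vc=[10]
#4 0x59→b22/s2 MISS; vc=[10,14]
#5 0x2a→b10/s2 VC-HIT; vc=[22,14]
#6 0x39→b14/s2 VC-HIT; vc=[22,10]
#7 0x3a→b14/s2 L1-HIT; vc=[22,10]
#8 0x5b→b22/s2 VC-HIT; vc=[14,10]
#9 0x3a→b14/s2 VC-HIT; vc=[22,10]
#10 0x2b→b10/s2 VC-HIT; vc=[22,14]
#11 0x3d→b15/s3 MISS; vc=[22,14]

SEQ = [MISS, MISS, L1-HIT, L1-HIT, MISS, VC-HIT, VC-HIT, L1-HIT, VC-HIT, VC-HIT, VC-HIT, MISS]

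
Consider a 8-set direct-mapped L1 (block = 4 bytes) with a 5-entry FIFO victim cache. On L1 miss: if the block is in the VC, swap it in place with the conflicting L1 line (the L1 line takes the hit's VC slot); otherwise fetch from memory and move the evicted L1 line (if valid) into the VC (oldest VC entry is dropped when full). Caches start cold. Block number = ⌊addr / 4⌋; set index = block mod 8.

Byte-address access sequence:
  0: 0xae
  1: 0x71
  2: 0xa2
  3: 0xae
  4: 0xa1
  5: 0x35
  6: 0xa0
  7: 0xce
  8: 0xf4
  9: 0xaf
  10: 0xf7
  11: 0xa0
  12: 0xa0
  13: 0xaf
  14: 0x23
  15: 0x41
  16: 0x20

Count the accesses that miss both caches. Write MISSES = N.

  [0] addr=0xae blk=43 s=3: MISS | VC []
  [1] addr=0x71 blk=28 s=4: MISS | VC []
  [2] addr=0xa2 blk=40 s=0: MISS | VC []
  [3] addr=0xae blk=43 s=3: L1-HIT | VC []
  [4] addr=0xa1 blk=40 s=0: L1-HIT | VC []
  [5] addr=0x35 blk=13 s=5: MISS | VC []
  [6] addr=0xa0 blk=40 s=0: L1-HIT | VC []
  [7] addr=0xce blk=51 s=3: MISS | VC [43]
  [8] addr=0xf4 blk=61 s=5: MISS | VC [43, 13]
  [9] addr=0xaf blk=43 s=3: VC-HIT | VC [51, 13]
  [10] addr=0xf7 blk=61 s=5: L1-HIT | VC [51, 13]
  [11] addr=0xa0 blk=40 s=0: L1-HIT | VC [51, 13]
  [12] addr=0xa0 blk=40 s=0: L1-HIT | VC [51, 13]
  [13] addr=0xaf blk=43 s=3: L1-HIT | VC [51, 13]
  [14] addr=0x23 blk=8 s=0: MISS | VC [51, 13, 40]
  [15] addr=0x41 blk=16 s=0: MISS | VC [51, 13, 40, 8]
  [16] addr=0x20 blk=8 s=0: VC-HIT | VC [51, 13, 40, 16]

MISSES = 8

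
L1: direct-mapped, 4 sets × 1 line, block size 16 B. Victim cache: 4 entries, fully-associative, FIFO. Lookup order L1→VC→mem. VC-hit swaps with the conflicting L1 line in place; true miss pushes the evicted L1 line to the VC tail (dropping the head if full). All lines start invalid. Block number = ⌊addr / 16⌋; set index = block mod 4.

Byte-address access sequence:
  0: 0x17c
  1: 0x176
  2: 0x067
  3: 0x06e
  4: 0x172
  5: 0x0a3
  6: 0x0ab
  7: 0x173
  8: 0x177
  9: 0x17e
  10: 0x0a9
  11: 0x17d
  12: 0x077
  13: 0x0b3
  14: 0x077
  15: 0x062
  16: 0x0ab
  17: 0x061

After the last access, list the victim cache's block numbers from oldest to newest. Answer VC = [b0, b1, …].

  [0] addr=0x17c blk=23 s=3: MISS | VC []
  [1] addr=0x176 blk=23 s=3: L1-HIT | VC []
  [2] addr=0x67 blk=6 s=2: MISS | VC []
  [3] addr=0x6e blk=6 s=2: L1-HIT | VC []
  [4] addr=0x172 blk=23 s=3: L1-HIT | VC []
  [5] addr=0xa3 blk=10 s=2: MISS | VC [6]
  [6] addr=0xab blk=10 s=2: L1-HIT | VC [6]
  [7] addr=0x173 blk=23 s=3: L1-HIT | VC [6]
  [8] addr=0x177 blk=23 s=3: L1-HIT | VC [6]
  [9] addr=0x17e blk=23 s=3: L1-HIT | VC [6]
  [10] addr=0xa9 blk=10 s=2: L1-HIT | VC [6]
  [11] addr=0x17d blk=23 s=3: L1-HIT | VC [6]
  [12] addr=0x77 blk=7 s=3: MISS | VC [6, 23]
  [13] addr=0xb3 blk=11 s=3: MISS | VC [6, 23, 7]
  [14] addr=0x77 blk=7 s=3: VC-HIT | VC [6, 23, 11]
  [15] addr=0x62 blk=6 s=2: VC-HIT | VC [10, 23, 11]
  [16] addr=0xab blk=10 s=2: VC-HIT | VC [6, 23, 11]
  [17] addr=0x61 blk=6 s=2: VC-HIT | VC [10, 23, 11]

VC = [10, 23, 11]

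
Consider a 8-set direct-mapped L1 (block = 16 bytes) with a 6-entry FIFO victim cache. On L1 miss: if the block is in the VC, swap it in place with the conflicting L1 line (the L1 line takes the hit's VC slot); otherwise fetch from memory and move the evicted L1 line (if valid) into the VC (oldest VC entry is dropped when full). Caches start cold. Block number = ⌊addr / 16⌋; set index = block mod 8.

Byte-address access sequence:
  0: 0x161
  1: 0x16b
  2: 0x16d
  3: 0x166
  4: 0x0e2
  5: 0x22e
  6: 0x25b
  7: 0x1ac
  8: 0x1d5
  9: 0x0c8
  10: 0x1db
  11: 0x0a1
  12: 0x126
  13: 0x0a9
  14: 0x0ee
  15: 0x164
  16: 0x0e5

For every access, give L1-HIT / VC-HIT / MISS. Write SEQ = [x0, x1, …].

SEQ = [MISS, L1-HIT, L1-HIT, L1-HIT, MISS, MISS, MISS, MISS, MISS, MISS, L1-HIT, MISS, MISS, VC-HIT, L1-HIT, VC-HIT, VC-HIT]

0: 0x161 (blk 22, set 6) → MISS  vc=[]
1: 0x16b (blk 22, set 6) → L1-HIT  vc=[]
2: 0x16d (blk 22, set 6) → L1-HIT  vc=[]
3: 0x166 (blk 22, set 6) → L1-HIT  vc=[]
4: 0xe2 (blk 14, set 6) → MISS  vc=[22]
5: 0x22e (blk 34, set 2) → MISS  vc=[22]
6: 0x25b (blk 37, set 5) → MISS  vc=[22]
7: 0x1ac (blk 26, set 2) → MISS  vc=[22, 34]
8: 0x1d5 (blk 29, set 5) → MISS  vc=[22, 34, 37]
9: 0xc8 (blk 12, set 4) → MISS  vc=[22, 34, 37]
10: 0x1db (blk 29, set 5) → L1-HIT  vc=[22, 34, 37]
11: 0xa1 (blk 10, set 2) → MISS  vc=[22, 34, 37, 26]
12: 0x126 (blk 18, set 2) → MISS  vc=[22, 34, 37, 26, 10]
13: 0xa9 (blk 10, set 2) → VC-HIT  vc=[22, 34, 37, 26, 18]
14: 0xee (blk 14, set 6) → L1-HIT  vc=[22, 34, 37, 26, 18]
15: 0x164 (blk 22, set 6) → VC-HIT  vc=[14, 34, 37, 26, 18]
16: 0xe5 (blk 14, set 6) → VC-HIT  vc=[22, 34, 37, 26, 18]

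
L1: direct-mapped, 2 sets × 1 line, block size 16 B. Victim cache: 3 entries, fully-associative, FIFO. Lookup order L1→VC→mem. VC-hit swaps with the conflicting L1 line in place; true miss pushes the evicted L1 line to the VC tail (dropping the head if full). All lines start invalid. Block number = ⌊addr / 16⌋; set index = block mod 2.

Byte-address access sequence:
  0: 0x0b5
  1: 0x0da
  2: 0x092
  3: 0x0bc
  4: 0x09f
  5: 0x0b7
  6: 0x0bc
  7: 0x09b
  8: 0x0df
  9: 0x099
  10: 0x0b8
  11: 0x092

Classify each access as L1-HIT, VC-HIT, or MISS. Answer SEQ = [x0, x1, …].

SEQ = [MISS, MISS, MISS, VC-HIT, VC-HIT, VC-HIT, L1-HIT, VC-HIT, VC-HIT, VC-HIT, VC-HIT, VC-HIT]

  [0] addr=0xb5 blk=11 s=1: MISS | VC []
  [1] addr=0xda blk=13 s=1: MISS | VC [11]
  [2] addr=0x92 blk=9 s=1: MISS | VC [11, 13]
  [3] addr=0xbc blk=11 s=1: VC-HIT | VC [9, 13]
  [4] addr=0x9f blk=9 s=1: VC-HIT | VC [11, 13]
  [5] addr=0xb7 blk=11 s=1: VC-HIT | VC [9, 13]
  [6] addr=0xbc blk=11 s=1: L1-HIT | VC [9, 13]
  [7] addr=0x9b blk=9 s=1: VC-HIT | VC [11, 13]
  [8] addr=0xdf blk=13 s=1: VC-HIT | VC [11, 9]
  [9] addr=0x99 blk=9 s=1: VC-HIT | VC [11, 13]
  [10] addr=0xb8 blk=11 s=1: VC-HIT | VC [9, 13]
  [11] addr=0x92 blk=9 s=1: VC-HIT | VC [11, 13]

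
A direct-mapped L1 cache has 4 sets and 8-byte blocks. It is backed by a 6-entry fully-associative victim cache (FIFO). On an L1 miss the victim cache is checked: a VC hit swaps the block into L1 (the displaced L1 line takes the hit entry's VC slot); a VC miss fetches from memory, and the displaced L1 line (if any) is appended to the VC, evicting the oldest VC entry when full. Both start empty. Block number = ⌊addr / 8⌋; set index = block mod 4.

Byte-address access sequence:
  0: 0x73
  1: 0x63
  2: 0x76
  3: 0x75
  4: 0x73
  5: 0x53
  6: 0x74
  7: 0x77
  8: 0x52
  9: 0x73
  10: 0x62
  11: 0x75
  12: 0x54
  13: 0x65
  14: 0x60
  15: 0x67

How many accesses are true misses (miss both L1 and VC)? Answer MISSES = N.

MISSES = 3

  [0] addr=0x73 blk=14 s=2: MISS | VC []
  [1] addr=0x63 blk=12 s=0: MISS | VC []
  [2] addr=0x76 blk=14 s=2: L1-HIT | VC []
  [3] addr=0x75 blk=14 s=2: L1-HIT | VC []
  [4] addr=0x73 blk=14 s=2: L1-HIT | VC []
  [5] addr=0x53 blk=10 s=2: MISS | VC [14]
  [6] addr=0x74 blk=14 s=2: VC-HIT | VC [10]
  [7] addr=0x77 blk=14 s=2: L1-HIT | VC [10]
  [8] addr=0x52 blk=10 s=2: VC-HIT | VC [14]
  [9] addr=0x73 blk=14 s=2: VC-HIT | VC [10]
  [10] addr=0x62 blk=12 s=0: L1-HIT | VC [10]
  [11] addr=0x75 blk=14 s=2: L1-HIT | VC [10]
  [12] addr=0x54 blk=10 s=2: VC-HIT | VC [14]
  [13] addr=0x65 blk=12 s=0: L1-HIT | VC [14]
  [14] addr=0x60 blk=12 s=0: L1-HIT | VC [14]
  [15] addr=0x67 blk=12 s=0: L1-HIT | VC [14]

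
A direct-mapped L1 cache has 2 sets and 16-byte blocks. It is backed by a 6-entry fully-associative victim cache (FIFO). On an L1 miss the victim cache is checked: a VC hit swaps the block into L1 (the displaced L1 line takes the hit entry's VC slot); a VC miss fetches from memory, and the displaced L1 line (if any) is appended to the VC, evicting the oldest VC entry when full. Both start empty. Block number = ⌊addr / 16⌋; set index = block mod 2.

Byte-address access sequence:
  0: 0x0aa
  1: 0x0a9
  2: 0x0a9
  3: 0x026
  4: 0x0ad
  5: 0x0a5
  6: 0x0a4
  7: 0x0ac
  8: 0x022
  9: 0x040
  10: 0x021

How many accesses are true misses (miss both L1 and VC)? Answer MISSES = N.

MISSES = 3

  [0] addr=0xaa blk=10 s=0: MISS | VC []
  [1] addr=0xa9 blk=10 s=0: L1-HIT | VC []
  [2] addr=0xa9 blk=10 s=0: L1-HIT | VC []
  [3] addr=0x26 blk=2 s=0: MISS | VC [10]
  [4] addr=0xad blk=10 s=0: VC-HIT | VC [2]
  [5] addr=0xa5 blk=10 s=0: L1-HIT | VC [2]
  [6] addr=0xa4 blk=10 s=0: L1-HIT | VC [2]
  [7] addr=0xac blk=10 s=0: L1-HIT | VC [2]
  [8] addr=0x22 blk=2 s=0: VC-HIT | VC [10]
  [9] addr=0x40 blk=4 s=0: MISS | VC [10, 2]
  [10] addr=0x21 blk=2 s=0: VC-HIT | VC [10, 4]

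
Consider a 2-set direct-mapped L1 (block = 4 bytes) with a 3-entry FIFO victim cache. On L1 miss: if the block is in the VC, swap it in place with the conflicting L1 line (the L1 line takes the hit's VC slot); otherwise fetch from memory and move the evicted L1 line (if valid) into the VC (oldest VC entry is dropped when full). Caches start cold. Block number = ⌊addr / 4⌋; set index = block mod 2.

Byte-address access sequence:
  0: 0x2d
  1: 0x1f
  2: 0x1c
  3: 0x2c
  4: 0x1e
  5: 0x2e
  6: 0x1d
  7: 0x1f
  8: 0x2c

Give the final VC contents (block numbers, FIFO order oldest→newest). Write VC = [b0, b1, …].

VC = [7]

0: 0x2d (blk 11, set 1) → MISS  vc=[]
1: 0x1f (blk 7, set 1) → MISS  vc=[11]
2: 0x1c (blk 7, set 1) → L1-HIT  vc=[11]
3: 0x2c (blk 11, set 1) → VC-HIT  vc=[7]
4: 0x1e (blk 7, set 1) → VC-HIT  vc=[11]
5: 0x2e (blk 11, set 1) → VC-HIT  vc=[7]
6: 0x1d (blk 7, set 1) → VC-HIT  vc=[11]
7: 0x1f (blk 7, set 1) → L1-HIT  vc=[11]
8: 0x2c (blk 11, set 1) → VC-HIT  vc=[7]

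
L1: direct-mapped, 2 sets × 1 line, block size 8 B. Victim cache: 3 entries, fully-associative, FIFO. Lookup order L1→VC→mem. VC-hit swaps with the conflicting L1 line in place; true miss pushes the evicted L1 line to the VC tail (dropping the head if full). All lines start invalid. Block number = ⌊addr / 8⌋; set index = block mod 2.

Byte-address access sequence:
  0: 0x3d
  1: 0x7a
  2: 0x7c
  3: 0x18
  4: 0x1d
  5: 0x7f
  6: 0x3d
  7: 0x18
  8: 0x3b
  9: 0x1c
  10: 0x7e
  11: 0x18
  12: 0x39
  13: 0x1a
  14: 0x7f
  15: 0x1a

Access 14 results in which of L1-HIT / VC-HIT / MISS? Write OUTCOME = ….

0: 0x3d (blk 7, set 1) → MISS  vc=[]
1: 0x7a (blk 15, set 1) → MISS  vc=[7]
2: 0x7c (blk 15, set 1) → L1-HIT  vc=[7]
3: 0x18 (blk 3, set 1) → MISS  vc=[7, 15]
4: 0x1d (blk 3, set 1) → L1-HIT  vc=[7, 15]
5: 0x7f (blk 15, set 1) → VC-HIT  vc=[7, 3]
6: 0x3d (blk 7, set 1) → VC-HIT  vc=[15, 3]
7: 0x18 (blk 3, set 1) → VC-HIT  vc=[15, 7]
8: 0x3b (blk 7, set 1) → VC-HIT  vc=[15, 3]
9: 0x1c (blk 3, set 1) → VC-HIT  vc=[15, 7]
10: 0x7e (blk 15, set 1) → VC-HIT  vc=[3, 7]
11: 0x18 (blk 3, set 1) → VC-HIT  vc=[15, 7]
12: 0x39 (blk 7, set 1) → VC-HIT  vc=[15, 3]
13: 0x1a (blk 3, set 1) → VC-HIT  vc=[15, 7]
14: 0x7f (blk 15, set 1) → VC-HIT  vc=[3, 7]
15: 0x1a (blk 3, set 1) → VC-HIT  vc=[15, 7]

OUTCOME = VC-HIT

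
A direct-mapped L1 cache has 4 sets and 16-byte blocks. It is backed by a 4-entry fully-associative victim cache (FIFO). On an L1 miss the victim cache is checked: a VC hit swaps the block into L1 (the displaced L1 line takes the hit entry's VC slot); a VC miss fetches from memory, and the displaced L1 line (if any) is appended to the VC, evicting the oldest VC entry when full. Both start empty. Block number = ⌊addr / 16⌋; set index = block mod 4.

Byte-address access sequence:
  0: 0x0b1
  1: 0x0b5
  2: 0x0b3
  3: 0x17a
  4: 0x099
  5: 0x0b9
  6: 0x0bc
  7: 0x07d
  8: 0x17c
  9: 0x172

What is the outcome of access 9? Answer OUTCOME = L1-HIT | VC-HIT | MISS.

#0 0xb1→b11/s3 MISS; vc=[]
#1 0xb5→b11/s3 L1-HIT; vc=[]
#2 0xb3→b11/s3 L1-HIT; vc=[]
#3 0x17a→b23/s3 MISS; vc=[11]
#4 0x99→b9/s1 MISS; vc=[11]
#5 0xb9→b11/s3 VC-HIT; vc=[23]
#6 0xbc→b11/s3 L1-HIT; vc=[23]
#7 0x7d→b7/s3 MISS; vc=[23,11]
#8 0x17c→b23/s3 VC-HIT; vc=[7,11]
#9 0x172→b23/s3 L1-HIT; vc=[7,11]

OUTCOME = L1-HIT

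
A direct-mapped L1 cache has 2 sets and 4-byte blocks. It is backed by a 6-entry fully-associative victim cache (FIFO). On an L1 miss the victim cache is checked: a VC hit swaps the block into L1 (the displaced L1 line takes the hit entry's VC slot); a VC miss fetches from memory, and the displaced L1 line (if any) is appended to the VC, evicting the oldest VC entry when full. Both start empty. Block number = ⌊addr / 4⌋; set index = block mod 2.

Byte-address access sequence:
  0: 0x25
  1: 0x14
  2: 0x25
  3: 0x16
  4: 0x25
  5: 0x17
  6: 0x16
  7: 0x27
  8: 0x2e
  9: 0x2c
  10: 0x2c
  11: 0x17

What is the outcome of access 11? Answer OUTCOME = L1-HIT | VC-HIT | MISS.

#0 0x25→b9/s1 MISS; vc=[]
#1 0x14→b5/s1 MISS; vc=[9]
#2 0x25→b9/s1 VC-HIT; vc=[5]
#3 0x16→b5/s1 VC-HIT; vc=[9]
#4 0x25→b9/s1 VC-HIT; vc=[5]
#5 0x17→b5/s1 VC-HIT; vc=[9]
#6 0x16→b5/s1 L1-HIT; vc=[9]
#7 0x27→b9/s1 VC-HIT; vc=[5]
#8 0x2e→b11/s1 MISS; vc=[5,9]
#9 0x2c→b11/s1 L1-HIT; vc=[5,9]
#10 0x2c→b11/s1 L1-HIT; vc=[5,9]
#11 0x17→b5/s1 VC-HIT; vc=[11,9]

OUTCOME = VC-HIT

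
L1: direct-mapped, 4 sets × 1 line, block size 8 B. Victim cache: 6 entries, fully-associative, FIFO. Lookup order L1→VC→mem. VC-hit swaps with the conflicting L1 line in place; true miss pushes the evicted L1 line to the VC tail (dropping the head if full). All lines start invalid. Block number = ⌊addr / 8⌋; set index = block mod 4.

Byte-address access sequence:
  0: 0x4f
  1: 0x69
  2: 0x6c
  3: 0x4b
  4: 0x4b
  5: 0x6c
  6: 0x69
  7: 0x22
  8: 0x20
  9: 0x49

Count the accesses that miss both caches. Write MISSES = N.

0: 0x4f (blk 9, set 1) → MISS  vc=[]
1: 0x69 (blk 13, set 1) → MISS  vc=[9]
2: 0x6c (blk 13, set 1) → L1-HIT  vc=[9]
3: 0x4b (blk 9, set 1) → VC-HIT  vc=[13]
4: 0x4b (blk 9, set 1) → L1-HIT  vc=[13]
5: 0x6c (blk 13, set 1) → VC-HIT  vc=[9]
6: 0x69 (blk 13, set 1) → L1-HIT  vc=[9]
7: 0x22 (blk 4, set 0) → MISS  vc=[9]
8: 0x20 (blk 4, set 0) → L1-HIT  vc=[9]
9: 0x49 (blk 9, set 1) → VC-HIT  vc=[13]

MISSES = 3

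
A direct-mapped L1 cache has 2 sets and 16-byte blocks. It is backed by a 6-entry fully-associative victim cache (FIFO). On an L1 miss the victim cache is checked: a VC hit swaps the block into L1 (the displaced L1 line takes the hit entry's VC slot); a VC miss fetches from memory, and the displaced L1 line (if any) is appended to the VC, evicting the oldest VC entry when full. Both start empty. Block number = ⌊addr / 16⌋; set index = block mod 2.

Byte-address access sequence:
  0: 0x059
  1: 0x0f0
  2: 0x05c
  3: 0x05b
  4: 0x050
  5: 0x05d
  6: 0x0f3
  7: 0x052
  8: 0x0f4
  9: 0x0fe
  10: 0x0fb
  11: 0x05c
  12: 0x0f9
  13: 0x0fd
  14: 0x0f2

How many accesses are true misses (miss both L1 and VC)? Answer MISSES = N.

MISSES = 2

0: 0x59 (blk 5, set 1) → MISS  vc=[]
1: 0xf0 (blk 15, set 1) → MISS  vc=[5]
2: 0x5c (blk 5, set 1) → VC-HIT  vc=[15]
3: 0x5b (blk 5, set 1) → L1-HIT  vc=[15]
4: 0x50 (blk 5, set 1) → L1-HIT  vc=[15]
5: 0x5d (blk 5, set 1) → L1-HIT  vc=[15]
6: 0xf3 (blk 15, set 1) → VC-HIT  vc=[5]
7: 0x52 (blk 5, set 1) → VC-HIT  vc=[15]
8: 0xf4 (blk 15, set 1) → VC-HIT  vc=[5]
9: 0xfe (blk 15, set 1) → L1-HIT  vc=[5]
10: 0xfb (blk 15, set 1) → L1-HIT  vc=[5]
11: 0x5c (blk 5, set 1) → VC-HIT  vc=[15]
12: 0xf9 (blk 15, set 1) → VC-HIT  vc=[5]
13: 0xfd (blk 15, set 1) → L1-HIT  vc=[5]
14: 0xf2 (blk 15, set 1) → L1-HIT  vc=[5]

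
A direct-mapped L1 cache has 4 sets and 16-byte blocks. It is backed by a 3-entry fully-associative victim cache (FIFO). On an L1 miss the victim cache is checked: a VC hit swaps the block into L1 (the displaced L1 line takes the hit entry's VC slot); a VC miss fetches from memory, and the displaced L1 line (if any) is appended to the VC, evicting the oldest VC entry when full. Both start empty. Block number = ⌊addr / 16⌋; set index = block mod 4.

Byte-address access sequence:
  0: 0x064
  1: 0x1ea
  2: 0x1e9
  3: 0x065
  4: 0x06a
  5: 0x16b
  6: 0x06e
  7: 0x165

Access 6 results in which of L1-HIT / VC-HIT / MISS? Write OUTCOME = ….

  [0] addr=0x64 blk=6 s=2: MISS | VC []
  [1] addr=0x1ea blk=30 s=2: MISS | VC [6]
  [2] addr=0x1e9 blk=30 s=2: L1-HIT | VC [6]
  [3] addr=0x65 blk=6 s=2: VC-HIT | VC [30]
  [4] addr=0x6a blk=6 s=2: L1-HIT | VC [30]
  [5] addr=0x16b blk=22 s=2: MISS | VC [30, 6]
  [6] addr=0x6e blk=6 s=2: VC-HIT | VC [30, 22]
  [7] addr=0x165 blk=22 s=2: VC-HIT | VC [30, 6]

OUTCOME = VC-HIT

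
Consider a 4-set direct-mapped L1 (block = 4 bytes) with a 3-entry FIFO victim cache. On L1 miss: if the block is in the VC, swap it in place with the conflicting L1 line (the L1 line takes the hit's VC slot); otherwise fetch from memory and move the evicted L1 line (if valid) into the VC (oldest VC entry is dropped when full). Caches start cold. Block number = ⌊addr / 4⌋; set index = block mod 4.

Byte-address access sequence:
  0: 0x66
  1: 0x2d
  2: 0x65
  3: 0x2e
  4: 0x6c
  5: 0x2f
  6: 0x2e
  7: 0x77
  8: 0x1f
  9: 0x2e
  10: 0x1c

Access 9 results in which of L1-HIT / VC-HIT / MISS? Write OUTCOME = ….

OUTCOME = VC-HIT

0: 0x66 (blk 25, set 1) → MISS  vc=[]
1: 0x2d (blk 11, set 3) → MISS  vc=[]
2: 0x65 (blk 25, set 1) → L1-HIT  vc=[]
3: 0x2e (blk 11, set 3) → L1-HIT  vc=[]
4: 0x6c (blk 27, set 3) → MISS  vc=[11]
5: 0x2f (blk 11, set 3) → VC-HIT  vc=[27]
6: 0x2e (blk 11, set 3) → L1-HIT  vc=[27]
7: 0x77 (blk 29, set 1) → MISS  vc=[27, 25]
8: 0x1f (blk 7, set 3) → MISS  vc=[27, 25, 11]
9: 0x2e (blk 11, set 3) → VC-HIT  vc=[27, 25, 7]
10: 0x1c (blk 7, set 3) → VC-HIT  vc=[27, 25, 11]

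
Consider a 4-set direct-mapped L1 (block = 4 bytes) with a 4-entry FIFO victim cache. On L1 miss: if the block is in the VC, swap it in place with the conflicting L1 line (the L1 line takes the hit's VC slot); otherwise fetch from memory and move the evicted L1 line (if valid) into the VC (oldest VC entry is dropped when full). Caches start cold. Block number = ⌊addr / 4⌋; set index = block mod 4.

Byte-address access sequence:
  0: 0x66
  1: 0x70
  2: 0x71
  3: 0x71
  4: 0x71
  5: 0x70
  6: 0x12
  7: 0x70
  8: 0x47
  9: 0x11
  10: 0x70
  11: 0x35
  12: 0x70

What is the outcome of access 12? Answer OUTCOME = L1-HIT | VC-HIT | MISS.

OUTCOME = L1-HIT

0: 0x66 (blk 25, set 1) → MISS  vc=[]
1: 0x70 (blk 28, set 0) → MISS  vc=[]
2: 0x71 (blk 28, set 0) → L1-HIT  vc=[]
3: 0x71 (blk 28, set 0) → L1-HIT  vc=[]
4: 0x71 (blk 28, set 0) → L1-HIT  vc=[]
5: 0x70 (blk 28, set 0) → L1-HIT  vc=[]
6: 0x12 (blk 4, set 0) → MISS  vc=[28]
7: 0x70 (blk 28, set 0) → VC-HIT  vc=[4]
8: 0x47 (blk 17, set 1) → MISS  vc=[4, 25]
9: 0x11 (blk 4, set 0) → VC-HIT  vc=[28, 25]
10: 0x70 (blk 28, set 0) → VC-HIT  vc=[4, 25]
11: 0x35 (blk 13, set 1) → MISS  vc=[4, 25, 17]
12: 0x70 (blk 28, set 0) → L1-HIT  vc=[4, 25, 17]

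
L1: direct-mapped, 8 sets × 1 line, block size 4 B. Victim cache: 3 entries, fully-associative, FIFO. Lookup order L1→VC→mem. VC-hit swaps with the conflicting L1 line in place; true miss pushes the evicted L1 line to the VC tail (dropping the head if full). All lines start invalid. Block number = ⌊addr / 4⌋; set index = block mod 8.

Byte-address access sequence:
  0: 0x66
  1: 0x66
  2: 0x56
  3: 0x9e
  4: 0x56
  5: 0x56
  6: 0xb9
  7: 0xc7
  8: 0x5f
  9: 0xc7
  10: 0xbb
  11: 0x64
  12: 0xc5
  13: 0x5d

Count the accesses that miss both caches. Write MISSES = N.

MISSES = 6

#0 0x66→b25/s1 MISS; vc=[]
#1 0x66→b25/s1 L1-HIT; vc=[]
#2 0x56→b21/s5 MISS; vc=[]
#3 0x9e→b39/s7 MISS; vc=[]
#4 0x56→b21/s5 L1-HIT; vc=[]
#5 0x56→b21/s5 L1-HIT; vc=[]
#6 0xb9→b46/s6 MISS; vc=[]
#7 0xc7→b49/s1 MISS; vc=[25]
#8 0x5f→b23/s7 MISS; vc=[25,39]
#9 0xc7→b49/s1 L1-HIT; vc=[25,39]
#10 0xbb→b46/s6 L1-HIT; vc=[25,39]
#11 0x64→b25/s1 VC-HIT; vc=[49,39]
#12 0xc5→b49/s1 VC-HIT; vc=[25,39]
#13 0x5d→b23/s7 L1-HIT; vc=[25,39]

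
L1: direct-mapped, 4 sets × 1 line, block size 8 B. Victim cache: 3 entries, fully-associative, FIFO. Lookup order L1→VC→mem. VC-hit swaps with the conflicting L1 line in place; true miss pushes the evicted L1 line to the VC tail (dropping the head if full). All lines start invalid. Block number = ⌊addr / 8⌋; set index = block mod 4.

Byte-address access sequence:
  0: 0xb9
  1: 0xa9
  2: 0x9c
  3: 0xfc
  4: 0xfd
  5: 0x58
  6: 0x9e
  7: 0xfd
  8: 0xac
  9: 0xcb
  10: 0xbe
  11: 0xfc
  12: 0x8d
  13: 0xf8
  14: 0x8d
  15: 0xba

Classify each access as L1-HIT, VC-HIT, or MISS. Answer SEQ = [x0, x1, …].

SEQ = [MISS, MISS, MISS, MISS, L1-HIT, MISS, VC-HIT, VC-HIT, L1-HIT, MISS, MISS, VC-HIT, MISS, L1-HIT, L1-HIT, VC-HIT]

  [0] addr=0xb9 blk=23 s=3: MISS | VC []
  [1] addr=0xa9 blk=21 s=1: MISS | VC []
  [2] addr=0x9c blk=19 s=3: MISS | VC [23]
  [3] addr=0xfc blk=31 s=3: MISS | VC [23, 19]
  [4] addr=0xfd blk=31 s=3: L1-HIT | VC [23, 19]
  [5] addr=0x58 blk=11 s=3: MISS | VC [23, 19, 31]
  [6] addr=0x9e blk=19 s=3: VC-HIT | VC [23, 11, 31]
  [7] addr=0xfd blk=31 s=3: VC-HIT | VC [23, 11, 19]
  [8] addr=0xac blk=21 s=1: L1-HIT | VC [23, 11, 19]
  [9] addr=0xcb blk=25 s=1: MISS | VC [11, 19, 21]
  [10] addr=0xbe blk=23 s=3: MISS | VC [19, 21, 31]
  [11] addr=0xfc blk=31 s=3: VC-HIT | VC [19, 21, 23]
  [12] addr=0x8d blk=17 s=1: MISS | VC [21, 23, 25]
  [13] addr=0xf8 blk=31 s=3: L1-HIT | VC [21, 23, 25]
  [14] addr=0x8d blk=17 s=1: L1-HIT | VC [21, 23, 25]
  [15] addr=0xba blk=23 s=3: VC-HIT | VC [21, 31, 25]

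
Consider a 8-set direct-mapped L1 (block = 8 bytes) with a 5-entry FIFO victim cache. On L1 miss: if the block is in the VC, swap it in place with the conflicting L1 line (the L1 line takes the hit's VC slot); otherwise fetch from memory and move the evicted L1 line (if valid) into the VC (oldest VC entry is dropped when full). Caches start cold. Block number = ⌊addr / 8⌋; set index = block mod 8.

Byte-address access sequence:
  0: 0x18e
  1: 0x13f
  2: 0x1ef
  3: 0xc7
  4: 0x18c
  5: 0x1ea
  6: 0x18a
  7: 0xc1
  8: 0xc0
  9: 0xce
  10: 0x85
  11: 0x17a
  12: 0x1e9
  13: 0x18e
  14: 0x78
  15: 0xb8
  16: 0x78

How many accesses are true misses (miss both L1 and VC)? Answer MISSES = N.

MISSES = 9

#0 0x18e→b49/s1 MISS; vc=[]
#1 0x13f→b39/s7 MISS; vc=[]
#2 0x1ef→b61/s5 MISS; vc=[]
#3 0xc7→b24/s0 MISS; vc=[]
#4 0x18c→b49/s1 L1-HIT; vc=[]
#5 0x1ea→b61/s5 L1-HIT; vc=[]
#6 0x18a→b49/s1 L1-HIT; vc=[]
#7 0xc1→b24/s0 L1-HIT; vc=[]
#8 0xc0→b24/s0 L1-HIT; vc=[]
#9 0xce→b25/s1 MISS; vc=[49]
#10 0x85→b16/s0 MISS; vc=[49,24]
#11 0x17a→b47/s7 MISS; vc=[49,24,39]
#12 0x1e9→b61/s5 L1-HIT; vc=[49,24,39]
#13 0x18e→b49/s1 VC-HIT; vc=[25,24,39]
#14 0x78→b15/s7 MISS; vc=[25,24,39,47]
#15 0xb8→b23/s7 MISS; vc=[25,24,39,47,15]
#16 0x78→b15/s7 VC-HIT; vc=[25,24,39,47,23]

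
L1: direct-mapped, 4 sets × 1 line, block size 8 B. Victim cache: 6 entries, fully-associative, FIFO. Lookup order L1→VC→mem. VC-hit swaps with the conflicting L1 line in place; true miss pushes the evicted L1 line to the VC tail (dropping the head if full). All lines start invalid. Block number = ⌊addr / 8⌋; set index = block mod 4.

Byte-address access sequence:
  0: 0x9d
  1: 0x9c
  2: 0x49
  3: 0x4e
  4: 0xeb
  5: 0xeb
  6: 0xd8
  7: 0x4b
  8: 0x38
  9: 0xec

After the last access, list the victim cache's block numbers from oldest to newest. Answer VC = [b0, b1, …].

  [0] addr=0x9d blk=19 s=3: MISS | VC []
  [1] addr=0x9c blk=19 s=3: L1-HIT | VC []
  [2] addr=0x49 blk=9 s=1: MISS | VC []
  [3] addr=0x4e blk=9 s=1: L1-HIT | VC []
  [4] addr=0xeb blk=29 s=1: MISS | VC [9]
  [5] addr=0xeb blk=29 s=1: L1-HIT | VC [9]
  [6] addr=0xd8 blk=27 s=3: MISS | VC [9, 19]
  [7] addr=0x4b blk=9 s=1: VC-HIT | VC [29, 19]
  [8] addr=0x38 blk=7 s=3: MISS | VC [29, 19, 27]
  [9] addr=0xec blk=29 s=1: VC-HIT | VC [9, 19, 27]

VC = [9, 19, 27]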